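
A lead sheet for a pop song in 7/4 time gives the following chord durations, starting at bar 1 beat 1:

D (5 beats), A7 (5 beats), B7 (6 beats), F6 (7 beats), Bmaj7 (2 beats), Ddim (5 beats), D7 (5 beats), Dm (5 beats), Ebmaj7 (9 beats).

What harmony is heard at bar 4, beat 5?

Beat 5 of bar 4 is beat (4−1)×7 + 5 = 26 overall.
Running totals: D ends at 5, A7 ends at 10, B7 ends at 16, F6 ends at 23, Bmaj7 ends at 25, Ddim ends at 30.
Beat 26 falls within Ddim.

Ddim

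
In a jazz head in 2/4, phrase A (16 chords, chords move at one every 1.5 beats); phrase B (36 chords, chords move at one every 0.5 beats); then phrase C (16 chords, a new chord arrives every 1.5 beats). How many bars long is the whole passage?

33 bars

A: 16 × 1.5 = 24 beats = 12 bars.
B: 36 × 0.5 = 18 beats = 9 bars.
C: 16 × 1.5 = 24 beats = 12 bars.
Total: 12 + 9 + 12 = 33 bars.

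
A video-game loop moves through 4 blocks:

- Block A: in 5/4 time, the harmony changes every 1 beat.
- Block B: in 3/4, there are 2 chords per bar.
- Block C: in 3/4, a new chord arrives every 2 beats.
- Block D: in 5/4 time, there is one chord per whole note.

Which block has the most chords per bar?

Block A

A: each chord is 1 beat in 5/4, so 5 per bar.
B: each chord is 1.5 beats in 3/4, so 2 per bar.
C: each chord is 2 beats in 3/4, so 1.5 per bar.
D: each chord is 4 beats in 5/4, so 1.25 per bar.
Fastest is A at 5 chords/bar.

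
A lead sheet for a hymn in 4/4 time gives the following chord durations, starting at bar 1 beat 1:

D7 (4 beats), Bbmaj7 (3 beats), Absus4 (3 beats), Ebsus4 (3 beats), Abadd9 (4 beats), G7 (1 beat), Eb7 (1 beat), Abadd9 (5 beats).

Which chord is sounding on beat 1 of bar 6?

Beat 1 of bar 6 is beat (6−1)×4 + 1 = 21 overall.
Running totals: D7 ends at 4, Bbmaj7 ends at 7, Absus4 ends at 10, Ebsus4 ends at 13, Abadd9 ends at 17, G7 ends at 18, Eb7 ends at 19, Abadd9 ends at 24.
Beat 21 falls within Abadd9.

Abadd9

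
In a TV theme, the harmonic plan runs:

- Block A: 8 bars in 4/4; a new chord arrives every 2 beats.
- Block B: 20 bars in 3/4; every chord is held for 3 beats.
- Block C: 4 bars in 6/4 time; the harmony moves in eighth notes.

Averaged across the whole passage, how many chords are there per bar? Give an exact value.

A: 8 bars of 4 beats is 32 beats; at 2 beats each that's 16 chords.
B: 20 bars of 3 beats is 60 beats; at 3 beats each that's 20 chords.
C: 4 bars of 6 beats is 24 beats; at 0.5 beats each that's 48 chords.
Overall: 84 chords over 32 bars → 84/32 = 2.625 chords per bar.

2.625 chords per bar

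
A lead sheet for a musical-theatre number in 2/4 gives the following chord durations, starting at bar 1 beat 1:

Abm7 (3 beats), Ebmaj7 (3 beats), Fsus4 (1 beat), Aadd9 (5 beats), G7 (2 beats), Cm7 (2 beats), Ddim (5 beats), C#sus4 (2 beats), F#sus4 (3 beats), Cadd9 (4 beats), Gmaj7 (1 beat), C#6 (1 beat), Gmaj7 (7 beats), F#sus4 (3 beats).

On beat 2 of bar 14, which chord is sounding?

Beat 2 of bar 14 is beat (14−1)×2 + 2 = 28 overall.
Running totals: Abm7 ends at 3, Ebmaj7 ends at 6, Fsus4 ends at 7, Aadd9 ends at 12, G7 ends at 14, Cm7 ends at 16, Ddim ends at 21, C#sus4 ends at 23, F#sus4 ends at 26, Cadd9 ends at 30.
Beat 28 falls within Cadd9.

Cadd9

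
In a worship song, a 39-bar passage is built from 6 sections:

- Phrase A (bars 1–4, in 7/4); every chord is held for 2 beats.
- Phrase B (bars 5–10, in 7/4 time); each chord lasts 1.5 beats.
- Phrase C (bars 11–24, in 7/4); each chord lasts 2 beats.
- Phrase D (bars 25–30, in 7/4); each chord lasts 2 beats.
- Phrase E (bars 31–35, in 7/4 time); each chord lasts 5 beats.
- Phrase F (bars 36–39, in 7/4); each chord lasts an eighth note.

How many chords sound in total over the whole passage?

175 chords

A has 28 beats and chords last 2 each, so 14 chords.
B has 42 beats and chords last 1.5 each, so 28 chords.
C has 98 beats and chords last 2 each, so 49 chords.
D has 42 beats and chords last 2 each, so 21 chords.
E has 35 beats and chords last 5 each, so 7 chords.
F has 28 beats and chords last 0.5 each, so 56 chords.
Total: 14 + 28 + 49 + 21 + 7 + 56 = 175.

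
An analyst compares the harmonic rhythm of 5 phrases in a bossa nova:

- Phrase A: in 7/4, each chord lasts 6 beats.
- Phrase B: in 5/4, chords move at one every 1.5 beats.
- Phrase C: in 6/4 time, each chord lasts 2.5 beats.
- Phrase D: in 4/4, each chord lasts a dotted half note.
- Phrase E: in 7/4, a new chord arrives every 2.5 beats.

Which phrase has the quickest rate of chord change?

A: 7/6 = 7/6 chords/bar.
B: 5/1.5 = 10/3 chords/bar.
C: 6/2.5 = 2.4 chords/bar.
D: 4/3 = 4/3 chords/bar.
E: 7/2.5 = 2.8 chords/bar.
Fastest is B at 10/3 chords/bar.

Phrase B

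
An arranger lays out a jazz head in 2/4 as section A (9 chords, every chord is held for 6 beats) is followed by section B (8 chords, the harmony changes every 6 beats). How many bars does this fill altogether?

51 bars

A: 9 × 6 = 54 beats = 27 bars.
B: 8 × 6 = 48 beats = 24 bars.
Total: 27 + 24 = 51 bars.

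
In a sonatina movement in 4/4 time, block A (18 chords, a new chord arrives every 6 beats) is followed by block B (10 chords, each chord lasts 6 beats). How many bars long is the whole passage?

42 bars

A: 18 × 6 = 108 beats = 27 bars.
B: 10 × 6 = 60 beats = 15 bars.
Total: 27 + 15 = 42 bars.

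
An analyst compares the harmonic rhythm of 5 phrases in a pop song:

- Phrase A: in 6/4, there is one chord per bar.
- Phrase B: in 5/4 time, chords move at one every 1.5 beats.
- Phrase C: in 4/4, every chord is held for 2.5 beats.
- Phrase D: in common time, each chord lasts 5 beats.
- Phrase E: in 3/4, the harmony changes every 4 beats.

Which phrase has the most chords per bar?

A: 6/6 = 1 chord/bar.
B: 5/1.5 = 10/3 chords/bar.
C: 4/2.5 = 1.6 chords/bar.
D: 4/5 = 0.8 chords/bar.
E: 3/4 = 0.75 chords/bar.
Fastest is B at 10/3 chords/bar.

Phrase B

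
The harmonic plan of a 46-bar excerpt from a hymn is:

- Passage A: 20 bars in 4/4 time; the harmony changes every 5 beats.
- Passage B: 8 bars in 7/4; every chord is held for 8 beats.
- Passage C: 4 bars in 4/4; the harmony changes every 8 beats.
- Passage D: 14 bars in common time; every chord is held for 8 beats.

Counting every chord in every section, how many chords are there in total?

A has 80 beats and chords last 5 each, so 16 chords.
B has 56 beats and chords last 8 each, so 7 chords.
C has 16 beats and chords last 8 each, so 2 chords.
D has 56 beats and chords last 8 each, so 7 chords.
Total: 16 + 7 + 2 + 7 = 32.

32 chords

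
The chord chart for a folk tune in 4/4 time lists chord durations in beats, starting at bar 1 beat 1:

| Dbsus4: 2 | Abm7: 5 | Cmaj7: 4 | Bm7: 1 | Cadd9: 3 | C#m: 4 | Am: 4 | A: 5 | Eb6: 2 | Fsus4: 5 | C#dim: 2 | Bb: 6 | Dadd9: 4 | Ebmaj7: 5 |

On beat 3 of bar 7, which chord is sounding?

A

Beat 3 of bar 7 is beat (7−1)×4 + 3 = 27 overall.
Running totals: Dbsus4 ends at 2, Abm7 ends at 7, Cmaj7 ends at 11, Bm7 ends at 12, Cadd9 ends at 15, C#m ends at 19, Am ends at 23, A ends at 28.
Beat 27 falls within A.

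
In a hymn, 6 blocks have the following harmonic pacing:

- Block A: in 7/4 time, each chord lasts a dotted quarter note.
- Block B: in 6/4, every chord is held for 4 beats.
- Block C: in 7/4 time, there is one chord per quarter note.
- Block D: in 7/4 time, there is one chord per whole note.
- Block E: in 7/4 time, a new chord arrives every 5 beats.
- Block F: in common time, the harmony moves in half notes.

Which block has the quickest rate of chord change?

Block C

A: each chord is 1.5 beats in 7/4, so 14/3 per bar.
B: each chord is 4 beats in 6/4, so 1.5 per bar.
C: each chord is 1 beat in 7/4, so 7 per bar.
D: each chord is 4 beats in 7/4, so 1.75 per bar.
E: each chord is 5 beats in 7/4, so 1.4 per bar.
F: each chord is 2 beats in 4/4, so 2 per bar.
Fastest is C at 7 chords/bar.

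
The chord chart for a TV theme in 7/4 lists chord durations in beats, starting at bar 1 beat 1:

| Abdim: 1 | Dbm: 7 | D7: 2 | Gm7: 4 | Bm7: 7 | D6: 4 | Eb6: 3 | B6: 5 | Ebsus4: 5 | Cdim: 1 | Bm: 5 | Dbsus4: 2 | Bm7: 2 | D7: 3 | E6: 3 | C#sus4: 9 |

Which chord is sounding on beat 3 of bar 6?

Beat 3 of bar 6 is beat (6−1)×7 + 3 = 38 overall.
Running totals: Abdim ends at 1, Dbm ends at 8, D7 ends at 10, Gm7 ends at 14, Bm7 ends at 21, D6 ends at 25, Eb6 ends at 28, B6 ends at 33, Ebsus4 ends at 38.
Beat 38 falls within Ebsus4.

Ebsus4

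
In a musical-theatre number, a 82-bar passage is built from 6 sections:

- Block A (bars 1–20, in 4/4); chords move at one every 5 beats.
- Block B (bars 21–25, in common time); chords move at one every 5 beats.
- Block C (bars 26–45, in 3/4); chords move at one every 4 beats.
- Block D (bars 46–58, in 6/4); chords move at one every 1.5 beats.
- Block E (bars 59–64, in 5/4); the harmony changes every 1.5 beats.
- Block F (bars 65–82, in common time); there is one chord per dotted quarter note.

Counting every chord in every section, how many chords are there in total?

155 chords

A: 20 bars × 4 beats = 80 beats; 5 beats/chord → 16 chords.
B: 5 bars × 4 beats = 20 beats; 5 beats/chord → 4 chords.
C: 20 bars × 3 beats = 60 beats; 4 beats/chord → 15 chords.
D: 13 bars × 6 beats = 78 beats; 1.5 beats/chord → 52 chords.
E: 6 bars × 5 beats = 30 beats; 1.5 beats/chord → 20 chords.
F: 18 bars × 4 beats = 72 beats; 1.5 beats/chord → 48 chords.
Total: 16 + 4 + 15 + 52 + 20 + 48 = 155.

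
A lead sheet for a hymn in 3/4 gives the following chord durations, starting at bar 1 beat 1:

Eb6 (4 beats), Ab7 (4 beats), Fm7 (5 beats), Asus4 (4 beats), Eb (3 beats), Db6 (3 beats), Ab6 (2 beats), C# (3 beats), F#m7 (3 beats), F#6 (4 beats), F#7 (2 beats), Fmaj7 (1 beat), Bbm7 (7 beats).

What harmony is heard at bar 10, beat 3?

Beat 3 of bar 10 is beat (10−1)×3 + 3 = 30 overall.
Running totals: Eb6 ends at 4, Ab7 ends at 8, Fm7 ends at 13, Asus4 ends at 17, Eb ends at 20, Db6 ends at 23, Ab6 ends at 25, C# ends at 28, F#m7 ends at 31.
Beat 30 falls within F#m7.

F#m7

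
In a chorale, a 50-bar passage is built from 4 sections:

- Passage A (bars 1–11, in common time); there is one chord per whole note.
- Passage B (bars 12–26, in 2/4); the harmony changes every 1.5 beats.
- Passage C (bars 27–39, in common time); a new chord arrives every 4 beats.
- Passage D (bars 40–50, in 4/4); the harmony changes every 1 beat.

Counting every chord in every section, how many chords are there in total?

88 chords

A has 44 beats and chords last 4 each, so 11 chords.
B has 30 beats and chords last 1.5 each, so 20 chords.
C has 52 beats and chords last 4 each, so 13 chords.
D has 44 beats and chords last 1 each, so 44 chords.
Total: 11 + 20 + 13 + 44 = 88.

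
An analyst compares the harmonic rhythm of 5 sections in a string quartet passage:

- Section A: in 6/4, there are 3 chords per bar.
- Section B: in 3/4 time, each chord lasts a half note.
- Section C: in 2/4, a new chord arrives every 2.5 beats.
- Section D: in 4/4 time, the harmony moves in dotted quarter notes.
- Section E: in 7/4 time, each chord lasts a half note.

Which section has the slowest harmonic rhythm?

Section C

A: 6 beats/bar ÷ 2 beats/chord = 3 chords/bar.
B: 3 beats/bar ÷ 2 beats/chord = 1.5 chords/bar.
C: 2 beats/bar ÷ 2.5 beats/chord = 0.8 chords/bar.
D: 4 beats/bar ÷ 1.5 beats/chord = 8/3 chords/bar.
E: 7 beats/bar ÷ 2 beats/chord = 3.5 chords/bar.
Slowest is C at 0.8 chords/bar.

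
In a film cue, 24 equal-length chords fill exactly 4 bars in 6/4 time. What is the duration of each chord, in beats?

1 beat

4 bars × 6 beats/bar = 24 beats total.
24 beats ÷ 24 chords = 1 beats per chord.
(That is a quarter note.)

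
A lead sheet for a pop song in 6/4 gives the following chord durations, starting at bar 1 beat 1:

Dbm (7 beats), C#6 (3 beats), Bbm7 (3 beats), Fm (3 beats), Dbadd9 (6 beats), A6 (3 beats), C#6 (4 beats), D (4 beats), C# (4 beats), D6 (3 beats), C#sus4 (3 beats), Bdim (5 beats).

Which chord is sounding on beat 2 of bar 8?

Bdim

Beat 2 of bar 8 is beat (8−1)×6 + 2 = 44 overall.
Running totals: Dbm ends at 7, C#6 ends at 10, Bbm7 ends at 13, Fm ends at 16, Dbadd9 ends at 22, A6 ends at 25, C#6 ends at 29, D ends at 33, C# ends at 37, D6 ends at 40, C#sus4 ends at 43, Bdim ends at 48.
Beat 44 falls within Bdim.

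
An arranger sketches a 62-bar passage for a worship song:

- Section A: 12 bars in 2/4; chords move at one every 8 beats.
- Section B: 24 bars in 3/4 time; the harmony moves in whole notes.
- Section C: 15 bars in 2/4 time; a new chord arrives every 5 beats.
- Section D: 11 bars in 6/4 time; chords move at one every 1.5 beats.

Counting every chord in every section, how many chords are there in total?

A has 24 beats and chords last 8 each, so 3 chords.
B has 72 beats and chords last 4 each, so 18 chords.
C has 30 beats and chords last 5 each, so 6 chords.
D has 66 beats and chords last 1.5 each, so 44 chords.
Total: 3 + 18 + 6 + 44 = 71.

71 chords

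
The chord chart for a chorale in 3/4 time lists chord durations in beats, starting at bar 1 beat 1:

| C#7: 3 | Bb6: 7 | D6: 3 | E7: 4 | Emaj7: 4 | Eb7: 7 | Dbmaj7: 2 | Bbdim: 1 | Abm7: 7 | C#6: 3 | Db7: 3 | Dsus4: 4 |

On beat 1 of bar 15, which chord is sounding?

Db7

Beat 1 of bar 15 is beat (15−1)×3 + 1 = 43 overall.
Running totals: C#7 ends at 3, Bb6 ends at 10, D6 ends at 13, E7 ends at 17, Emaj7 ends at 21, Eb7 ends at 28, Dbmaj7 ends at 30, Bbdim ends at 31, Abm7 ends at 38, C#6 ends at 41, Db7 ends at 44.
Beat 43 falls within Db7.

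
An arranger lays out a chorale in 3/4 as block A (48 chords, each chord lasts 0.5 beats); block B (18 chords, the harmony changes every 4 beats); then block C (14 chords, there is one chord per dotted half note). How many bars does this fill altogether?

46 bars

A: 48 × 0.5 = 24 beats = 8 bars.
B: 18 × 4 = 72 beats = 24 bars.
C: 14 × 3 = 42 beats = 14 bars.
Total: 8 + 24 + 14 = 46 bars.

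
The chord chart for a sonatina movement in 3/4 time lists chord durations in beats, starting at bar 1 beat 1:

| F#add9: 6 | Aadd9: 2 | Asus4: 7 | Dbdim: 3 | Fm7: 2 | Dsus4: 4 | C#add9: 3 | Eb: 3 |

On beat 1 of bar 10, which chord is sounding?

Eb

Beat 1 of bar 10 is beat (10−1)×3 + 1 = 28 overall.
Running totals: F#add9 ends at 6, Aadd9 ends at 8, Asus4 ends at 15, Dbdim ends at 18, Fm7 ends at 20, Dsus4 ends at 24, C#add9 ends at 27, Eb ends at 30.
Beat 28 falls within Eb.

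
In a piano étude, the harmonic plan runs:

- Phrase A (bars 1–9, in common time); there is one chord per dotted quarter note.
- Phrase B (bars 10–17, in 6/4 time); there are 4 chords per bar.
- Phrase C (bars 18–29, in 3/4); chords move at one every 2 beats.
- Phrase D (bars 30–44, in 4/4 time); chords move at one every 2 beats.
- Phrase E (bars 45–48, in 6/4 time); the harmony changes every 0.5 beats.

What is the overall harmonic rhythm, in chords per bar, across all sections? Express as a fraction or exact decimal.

A: 9 bars of 4 beats is 36 beats; at 1.5 beats each that's 24 chords.
B: 8 bars of 6 beats is 48 beats; at 1.5 beats each that's 32 chords.
C: 12 bars of 3 beats is 36 beats; at 2 beats each that's 18 chords.
D: 15 bars of 4 beats is 60 beats; at 2 beats each that's 30 chords.
E: 4 bars of 6 beats is 24 beats; at 0.5 beats each that's 48 chords.
Overall: 152 chords over 48 bars → 152/48 = 19/6 chords per bar.

19/6 chords per bar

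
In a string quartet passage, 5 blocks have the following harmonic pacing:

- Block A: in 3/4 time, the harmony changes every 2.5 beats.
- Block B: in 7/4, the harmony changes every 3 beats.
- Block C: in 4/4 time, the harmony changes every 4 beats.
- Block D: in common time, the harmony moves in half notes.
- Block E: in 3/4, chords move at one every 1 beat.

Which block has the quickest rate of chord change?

Block E

A: 3 beats/bar ÷ 2.5 beats/chord = 1.2 chords/bar.
B: 7 beats/bar ÷ 3 beats/chord = 7/3 chords/bar.
C: 4 beats/bar ÷ 4 beats/chord = 1 chord/bar.
D: 4 beats/bar ÷ 2 beats/chord = 2 chords/bar.
E: 3 beats/bar ÷ 1 beat/chord = 3 chords/bar.
Fastest is E at 3 chords/bar.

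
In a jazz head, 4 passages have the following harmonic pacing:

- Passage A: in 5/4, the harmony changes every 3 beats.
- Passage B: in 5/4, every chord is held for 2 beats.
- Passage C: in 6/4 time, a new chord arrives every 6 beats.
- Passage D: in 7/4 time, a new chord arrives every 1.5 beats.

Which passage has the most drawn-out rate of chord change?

A: 5/3 = 5/3 chords/bar.
B: 5/2 = 2.5 chords/bar.
C: 6/6 = 1 chord/bar.
D: 7/1.5 = 14/3 chords/bar.
Slowest is C at 1 chords/bar.

Passage C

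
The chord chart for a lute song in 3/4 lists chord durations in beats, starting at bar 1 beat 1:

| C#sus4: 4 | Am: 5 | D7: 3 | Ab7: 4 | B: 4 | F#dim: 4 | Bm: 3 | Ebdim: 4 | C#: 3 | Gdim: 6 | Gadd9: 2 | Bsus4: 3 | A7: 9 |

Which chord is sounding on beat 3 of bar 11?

C#

Beat 3 of bar 11 is beat (11−1)×3 + 3 = 33 overall.
Running totals: C#sus4 ends at 4, Am ends at 9, D7 ends at 12, Ab7 ends at 16, B ends at 20, F#dim ends at 24, Bm ends at 27, Ebdim ends at 31, C# ends at 34.
Beat 33 falls within C#.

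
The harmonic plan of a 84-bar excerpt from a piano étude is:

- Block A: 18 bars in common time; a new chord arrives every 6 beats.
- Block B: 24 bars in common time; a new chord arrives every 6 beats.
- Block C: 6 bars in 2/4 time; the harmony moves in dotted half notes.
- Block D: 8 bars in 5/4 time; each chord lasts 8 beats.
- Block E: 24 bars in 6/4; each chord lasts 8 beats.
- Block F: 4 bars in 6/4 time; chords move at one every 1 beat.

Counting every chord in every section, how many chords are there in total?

A has 72 beats and chords last 6 each, so 12 chords.
B has 96 beats and chords last 6 each, so 16 chords.
C has 12 beats and chords last 3 each, so 4 chords.
D has 40 beats and chords last 8 each, so 5 chords.
E has 144 beats and chords last 8 each, so 18 chords.
F has 24 beats and chords last 1 each, so 24 chords.
Total: 12 + 16 + 4 + 5 + 18 + 24 = 79.

79 chords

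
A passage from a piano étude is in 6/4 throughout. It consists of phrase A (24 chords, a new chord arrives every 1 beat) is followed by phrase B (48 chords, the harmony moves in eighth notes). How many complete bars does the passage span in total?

A: 24 × 1 = 24 beats = 4 bars.
B: 48 × 0.5 = 24 beats = 4 bars.
Total: 4 + 4 = 8 bars.

8 bars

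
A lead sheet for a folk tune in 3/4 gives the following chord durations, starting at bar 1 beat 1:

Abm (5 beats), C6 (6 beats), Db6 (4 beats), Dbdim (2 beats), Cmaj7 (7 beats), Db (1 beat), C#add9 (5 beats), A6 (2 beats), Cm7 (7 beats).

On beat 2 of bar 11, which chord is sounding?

A6

Beat 2 of bar 11 is beat (11−1)×3 + 2 = 32 overall.
Running totals: Abm ends at 5, C6 ends at 11, Db6 ends at 15, Dbdim ends at 17, Cmaj7 ends at 24, Db ends at 25, C#add9 ends at 30, A6 ends at 32.
Beat 32 falls within A6.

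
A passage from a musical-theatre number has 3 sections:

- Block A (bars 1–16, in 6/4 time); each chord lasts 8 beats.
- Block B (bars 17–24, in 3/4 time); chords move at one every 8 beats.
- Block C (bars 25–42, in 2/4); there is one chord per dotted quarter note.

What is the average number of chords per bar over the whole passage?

13/14 chords per bar

A: 16 bars of 6 beats is 96 beats; at 8 beats each that's 12 chords.
B: 8 bars of 3 beats is 24 beats; at 8 beats each that's 3 chords.
C: 18 bars of 2 beats is 36 beats; at 1.5 beats each that's 24 chords.
Overall: 39 chords over 42 bars → 39/42 = 13/14 chords per bar.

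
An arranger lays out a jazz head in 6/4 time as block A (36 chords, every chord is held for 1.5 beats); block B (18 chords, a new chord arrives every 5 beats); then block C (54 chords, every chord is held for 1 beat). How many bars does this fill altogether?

33 bars

A: 36 × 1.5 = 54 beats = 9 bars.
B: 18 × 5 = 90 beats = 15 bars.
C: 54 × 1 = 54 beats = 9 bars.
Total: 9 + 15 + 9 = 33 bars.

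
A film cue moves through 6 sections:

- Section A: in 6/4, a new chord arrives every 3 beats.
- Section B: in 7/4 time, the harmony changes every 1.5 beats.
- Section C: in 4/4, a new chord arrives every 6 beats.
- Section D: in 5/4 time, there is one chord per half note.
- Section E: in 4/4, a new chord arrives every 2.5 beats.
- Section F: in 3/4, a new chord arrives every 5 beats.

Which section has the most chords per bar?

A: each chord is 3 beats in 6/4, so 2 per bar.
B: each chord is 1.5 beats in 7/4, so 14/3 per bar.
C: each chord is 6 beats in 4/4, so 2/3 per bar.
D: each chord is 2 beats in 5/4, so 2.5 per bar.
E: each chord is 2.5 beats in 4/4, so 1.6 per bar.
F: each chord is 5 beats in 3/4, so 0.6 per bar.
Fastest is B at 14/3 chords/bar.

Section B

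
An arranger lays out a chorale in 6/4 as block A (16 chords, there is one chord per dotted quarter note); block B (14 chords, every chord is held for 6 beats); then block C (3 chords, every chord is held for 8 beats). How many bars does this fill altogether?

A: 16 × 1.5 = 24 beats = 4 bars.
B: 14 × 6 = 84 beats = 14 bars.
C: 3 × 8 = 24 beats = 4 bars.
Total: 4 + 14 + 4 = 22 bars.

22 bars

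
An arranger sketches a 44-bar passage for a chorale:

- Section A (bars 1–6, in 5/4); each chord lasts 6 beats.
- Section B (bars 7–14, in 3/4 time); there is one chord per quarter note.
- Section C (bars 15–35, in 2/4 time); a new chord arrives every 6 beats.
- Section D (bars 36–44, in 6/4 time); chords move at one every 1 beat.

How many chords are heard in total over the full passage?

90 chords

A: 6 bars × 5 beats = 30 beats; 6 beats/chord → 5 chords.
B: 8 bars × 3 beats = 24 beats; 1 beat/chord → 24 chords.
C: 21 bars × 2 beats = 42 beats; 6 beats/chord → 7 chords.
D: 9 bars × 6 beats = 54 beats; 1 beat/chord → 54 chords.
Total: 5 + 24 + 7 + 54 = 90.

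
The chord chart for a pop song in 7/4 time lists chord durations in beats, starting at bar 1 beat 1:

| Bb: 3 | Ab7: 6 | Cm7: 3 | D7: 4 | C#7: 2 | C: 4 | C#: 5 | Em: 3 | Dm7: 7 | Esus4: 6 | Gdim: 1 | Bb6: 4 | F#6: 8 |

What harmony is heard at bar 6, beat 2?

Beat 2 of bar 6 is beat (6−1)×7 + 2 = 37 overall.
Running totals: Bb ends at 3, Ab7 ends at 9, Cm7 ends at 12, D7 ends at 16, C#7 ends at 18, C ends at 22, C# ends at 27, Em ends at 30, Dm7 ends at 37.
Beat 37 falls within Dm7.

Dm7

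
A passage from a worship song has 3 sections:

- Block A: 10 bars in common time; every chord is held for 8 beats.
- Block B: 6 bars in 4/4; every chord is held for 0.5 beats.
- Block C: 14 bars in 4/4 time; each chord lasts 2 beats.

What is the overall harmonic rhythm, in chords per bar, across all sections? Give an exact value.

2.7 chords per bar

A: 10 × 4 = 40 beats ÷ 8 = 5 chords.
B: 6 × 4 = 24 beats ÷ 0.5 = 48 chords.
C: 14 × 4 = 56 beats ÷ 2 = 28 chords.
Overall: 81 chords over 30 bars → 81/30 = 2.7 chords per bar.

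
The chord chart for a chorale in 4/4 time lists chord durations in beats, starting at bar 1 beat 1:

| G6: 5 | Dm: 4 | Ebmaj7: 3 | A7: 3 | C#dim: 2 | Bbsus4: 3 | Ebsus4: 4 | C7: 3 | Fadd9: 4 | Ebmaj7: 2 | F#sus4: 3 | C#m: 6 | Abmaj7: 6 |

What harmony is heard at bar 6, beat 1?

Beat 1 of bar 6 is beat (6−1)×4 + 1 = 21 overall.
Running totals: G6 ends at 5, Dm ends at 9, Ebmaj7 ends at 12, A7 ends at 15, C#dim ends at 17, Bbsus4 ends at 20, Ebsus4 ends at 24.
Beat 21 falls within Ebsus4.

Ebsus4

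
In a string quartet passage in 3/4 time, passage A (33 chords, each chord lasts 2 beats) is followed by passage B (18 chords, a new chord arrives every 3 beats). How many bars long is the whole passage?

40 bars

A: 33 × 2 = 66 beats = 22 bars.
B: 18 × 3 = 54 beats = 18 bars.
Total: 22 + 18 = 40 bars.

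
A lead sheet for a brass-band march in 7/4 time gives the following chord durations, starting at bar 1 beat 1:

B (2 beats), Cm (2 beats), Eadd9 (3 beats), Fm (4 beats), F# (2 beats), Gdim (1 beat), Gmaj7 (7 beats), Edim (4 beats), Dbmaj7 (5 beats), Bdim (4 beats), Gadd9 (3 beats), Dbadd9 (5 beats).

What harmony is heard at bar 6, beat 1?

Beat 1 of bar 6 is beat (6−1)×7 + 1 = 36 overall.
Running totals: B ends at 2, Cm ends at 4, Eadd9 ends at 7, Fm ends at 11, F# ends at 13, Gdim ends at 14, Gmaj7 ends at 21, Edim ends at 25, Dbmaj7 ends at 30, Bdim ends at 34, Gadd9 ends at 37.
Beat 36 falls within Gadd9.

Gadd9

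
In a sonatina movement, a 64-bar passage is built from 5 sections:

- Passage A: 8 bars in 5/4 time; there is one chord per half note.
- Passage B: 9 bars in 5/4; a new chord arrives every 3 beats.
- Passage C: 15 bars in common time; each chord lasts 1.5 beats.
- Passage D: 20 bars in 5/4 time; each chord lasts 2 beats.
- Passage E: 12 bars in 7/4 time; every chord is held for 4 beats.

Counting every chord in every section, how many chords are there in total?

A: 8 bars × 5 beats = 40 beats; 2 beats/chord → 20 chords.
B: 9 bars × 5 beats = 45 beats; 3 beats/chord → 15 chords.
C: 15 bars × 4 beats = 60 beats; 1.5 beats/chord → 40 chords.
D: 20 bars × 5 beats = 100 beats; 2 beats/chord → 50 chords.
E: 12 bars × 7 beats = 84 beats; 4 beats/chord → 21 chords.
Total: 20 + 15 + 40 + 50 + 21 = 146.

146 chords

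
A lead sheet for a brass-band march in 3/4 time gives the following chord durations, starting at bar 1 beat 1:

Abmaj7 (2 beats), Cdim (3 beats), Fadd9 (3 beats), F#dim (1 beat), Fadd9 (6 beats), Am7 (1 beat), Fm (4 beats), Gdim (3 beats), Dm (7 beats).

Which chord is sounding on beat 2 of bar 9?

Dm

Beat 2 of bar 9 is beat (9−1)×3 + 2 = 26 overall.
Running totals: Abmaj7 ends at 2, Cdim ends at 5, Fadd9 ends at 8, F#dim ends at 9, Fadd9 ends at 15, Am7 ends at 16, Fm ends at 20, Gdim ends at 23, Dm ends at 30.
Beat 26 falls within Dm.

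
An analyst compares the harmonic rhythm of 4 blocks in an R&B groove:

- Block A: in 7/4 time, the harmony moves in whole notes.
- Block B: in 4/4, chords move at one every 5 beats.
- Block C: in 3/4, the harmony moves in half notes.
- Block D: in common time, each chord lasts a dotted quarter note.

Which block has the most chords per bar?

Block D

A: 7/4 = 1.75 chords/bar.
B: 4/5 = 0.8 chords/bar.
C: 3/2 = 1.5 chords/bar.
D: 4/1.5 = 8/3 chords/bar.
Fastest is D at 8/3 chords/bar.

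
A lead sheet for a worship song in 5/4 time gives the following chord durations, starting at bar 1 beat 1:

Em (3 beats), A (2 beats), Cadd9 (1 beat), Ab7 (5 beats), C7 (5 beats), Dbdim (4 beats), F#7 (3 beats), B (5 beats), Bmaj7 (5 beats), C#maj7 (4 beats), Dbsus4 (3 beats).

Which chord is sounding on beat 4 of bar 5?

Beat 4 of bar 5 is beat (5−1)×5 + 4 = 24 overall.
Running totals: Em ends at 3, A ends at 5, Cadd9 ends at 6, Ab7 ends at 11, C7 ends at 16, Dbdim ends at 20, F#7 ends at 23, B ends at 28.
Beat 24 falls within B.

B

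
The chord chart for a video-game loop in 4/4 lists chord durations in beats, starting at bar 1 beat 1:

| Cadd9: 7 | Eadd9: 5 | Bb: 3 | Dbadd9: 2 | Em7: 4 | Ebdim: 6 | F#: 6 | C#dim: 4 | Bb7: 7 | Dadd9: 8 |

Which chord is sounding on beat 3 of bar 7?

Beat 3 of bar 7 is beat (7−1)×4 + 3 = 27 overall.
Running totals: Cadd9 ends at 7, Eadd9 ends at 12, Bb ends at 15, Dbadd9 ends at 17, Em7 ends at 21, Ebdim ends at 27.
Beat 27 falls within Ebdim.

Ebdim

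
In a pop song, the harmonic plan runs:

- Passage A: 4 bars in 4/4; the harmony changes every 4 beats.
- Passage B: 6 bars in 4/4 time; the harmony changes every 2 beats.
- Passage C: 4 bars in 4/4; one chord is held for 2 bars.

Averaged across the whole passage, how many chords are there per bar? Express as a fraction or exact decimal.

A: 4 × 4 = 16 beats ÷ 4 = 4 chords.
B: 6 × 4 = 24 beats ÷ 2 = 12 chords.
C: 4 × 4 = 16 beats ÷ 8 = 2 chords.
Overall: 18 chords over 14 bars → 18/14 = 9/7 chords per bar.

9/7 chords per bar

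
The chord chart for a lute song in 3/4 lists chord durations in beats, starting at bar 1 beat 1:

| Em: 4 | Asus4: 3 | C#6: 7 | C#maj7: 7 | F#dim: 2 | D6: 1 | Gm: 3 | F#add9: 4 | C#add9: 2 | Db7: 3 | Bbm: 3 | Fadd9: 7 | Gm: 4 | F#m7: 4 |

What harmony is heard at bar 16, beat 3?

Gm

Beat 3 of bar 16 is beat (16−1)×3 + 3 = 48 overall.
Running totals: Em ends at 4, Asus4 ends at 7, C#6 ends at 14, C#maj7 ends at 21, F#dim ends at 23, D6 ends at 24, Gm ends at 27, F#add9 ends at 31, C#add9 ends at 33, Db7 ends at 36, Bbm ends at 39, Fadd9 ends at 46, Gm ends at 50.
Beat 48 falls within Gm.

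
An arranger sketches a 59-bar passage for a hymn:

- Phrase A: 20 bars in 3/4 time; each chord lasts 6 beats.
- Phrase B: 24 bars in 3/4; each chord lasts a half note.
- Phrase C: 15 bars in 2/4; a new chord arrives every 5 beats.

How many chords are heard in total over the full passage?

A: 20 bars × 3 beats = 60 beats; 6 beats/chord → 10 chords.
B: 24 bars × 3 beats = 72 beats; 2 beats/chord → 36 chords.
C: 15 bars × 2 beats = 30 beats; 5 beats/chord → 6 chords.
Total: 10 + 36 + 6 = 52.

52 chords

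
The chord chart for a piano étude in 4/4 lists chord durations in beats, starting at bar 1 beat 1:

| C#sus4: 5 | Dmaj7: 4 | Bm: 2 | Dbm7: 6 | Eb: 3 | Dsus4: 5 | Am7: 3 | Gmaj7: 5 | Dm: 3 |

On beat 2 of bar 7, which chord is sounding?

Am7

Beat 2 of bar 7 is beat (7−1)×4 + 2 = 26 overall.
Running totals: C#sus4 ends at 5, Dmaj7 ends at 9, Bm ends at 11, Dbm7 ends at 17, Eb ends at 20, Dsus4 ends at 25, Am7 ends at 28.
Beat 26 falls within Am7.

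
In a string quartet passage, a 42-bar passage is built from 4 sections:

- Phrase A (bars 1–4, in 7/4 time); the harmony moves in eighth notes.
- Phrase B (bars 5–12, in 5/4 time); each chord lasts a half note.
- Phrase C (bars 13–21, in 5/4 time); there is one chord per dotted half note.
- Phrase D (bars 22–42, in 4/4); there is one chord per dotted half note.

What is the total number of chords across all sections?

A: 4 bars × 7 beats = 28 beats; 0.5 beats/chord → 56 chords.
B: 8 bars × 5 beats = 40 beats; 2 beats/chord → 20 chords.
C: 9 bars × 5 beats = 45 beats; 3 beats/chord → 15 chords.
D: 21 bars × 4 beats = 84 beats; 3 beats/chord → 28 chords.
Total: 56 + 20 + 15 + 28 = 119.

119 chords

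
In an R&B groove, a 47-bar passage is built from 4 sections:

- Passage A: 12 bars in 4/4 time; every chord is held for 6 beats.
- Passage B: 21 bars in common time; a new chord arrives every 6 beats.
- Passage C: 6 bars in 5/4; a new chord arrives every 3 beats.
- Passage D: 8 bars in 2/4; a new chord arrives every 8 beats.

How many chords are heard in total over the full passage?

34 chords

A: 12 bars × 4 beats = 48 beats; 6 beats/chord → 8 chords.
B: 21 bars × 4 beats = 84 beats; 6 beats/chord → 14 chords.
C: 6 bars × 5 beats = 30 beats; 3 beats/chord → 10 chords.
D: 8 bars × 2 beats = 16 beats; 8 beats/chord → 2 chords.
Total: 8 + 14 + 10 + 2 = 34.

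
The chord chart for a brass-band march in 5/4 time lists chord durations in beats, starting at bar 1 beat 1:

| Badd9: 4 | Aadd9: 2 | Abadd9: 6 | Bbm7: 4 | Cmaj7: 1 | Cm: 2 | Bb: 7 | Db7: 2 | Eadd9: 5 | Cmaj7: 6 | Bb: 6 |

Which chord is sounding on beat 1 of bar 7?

Beat 1 of bar 7 is beat (7−1)×5 + 1 = 31 overall.
Running totals: Badd9 ends at 4, Aadd9 ends at 6, Abadd9 ends at 12, Bbm7 ends at 16, Cmaj7 ends at 17, Cm ends at 19, Bb ends at 26, Db7 ends at 28, Eadd9 ends at 33.
Beat 31 falls within Eadd9.

Eadd9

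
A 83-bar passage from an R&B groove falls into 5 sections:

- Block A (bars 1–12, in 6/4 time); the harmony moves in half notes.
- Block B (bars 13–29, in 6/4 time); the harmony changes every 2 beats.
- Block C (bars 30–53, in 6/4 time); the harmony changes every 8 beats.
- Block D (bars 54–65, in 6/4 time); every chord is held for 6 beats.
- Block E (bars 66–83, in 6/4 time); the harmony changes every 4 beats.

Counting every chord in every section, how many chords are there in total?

144 chords

A: 12·6 = 72 beats, 72/2 = 36 chords.
B: 17·6 = 102 beats, 102/2 = 51 chords.
C: 24·6 = 144 beats, 144/8 = 18 chords.
D: 12·6 = 72 beats, 72/6 = 12 chords.
E: 18·6 = 108 beats, 108/4 = 27 chords.
Total: 36 + 51 + 18 + 12 + 27 = 144.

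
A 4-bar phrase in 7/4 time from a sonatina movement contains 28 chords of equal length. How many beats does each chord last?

4 bars × 7 beats/bar = 28 beats total.
28 beats ÷ 28 chords = 1 beats per chord.
(That is a quarter note.)

1 beat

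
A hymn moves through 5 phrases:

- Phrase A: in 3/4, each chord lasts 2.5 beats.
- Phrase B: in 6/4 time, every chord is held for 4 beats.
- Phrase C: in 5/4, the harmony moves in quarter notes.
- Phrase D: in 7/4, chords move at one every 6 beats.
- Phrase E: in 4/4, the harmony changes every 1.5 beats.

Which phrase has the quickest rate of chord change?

Phrase C

A: 3 beats/bar ÷ 2.5 beats/chord = 1.2 chords/bar.
B: 6 beats/bar ÷ 4 beats/chord = 1.5 chords/bar.
C: 5 beats/bar ÷ 1 beat/chord = 5 chords/bar.
D: 7 beats/bar ÷ 6 beats/chord = 7/6 chords/bar.
E: 4 beats/bar ÷ 1.5 beats/chord = 8/3 chords/bar.
Fastest is C at 5 chords/bar.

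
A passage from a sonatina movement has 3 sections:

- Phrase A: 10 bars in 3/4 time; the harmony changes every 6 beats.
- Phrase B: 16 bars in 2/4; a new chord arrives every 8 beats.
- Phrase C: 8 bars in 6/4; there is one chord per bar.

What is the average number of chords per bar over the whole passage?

0.5 chords per bar

A: 10 × 3 = 30 beats ÷ 6 = 5 chords.
B: 16 × 2 = 32 beats ÷ 8 = 4 chords.
C: 8 × 6 = 48 beats ÷ 6 = 8 chords.
Overall: 17 chords over 34 bars → 17/34 = 0.5 chords per bar.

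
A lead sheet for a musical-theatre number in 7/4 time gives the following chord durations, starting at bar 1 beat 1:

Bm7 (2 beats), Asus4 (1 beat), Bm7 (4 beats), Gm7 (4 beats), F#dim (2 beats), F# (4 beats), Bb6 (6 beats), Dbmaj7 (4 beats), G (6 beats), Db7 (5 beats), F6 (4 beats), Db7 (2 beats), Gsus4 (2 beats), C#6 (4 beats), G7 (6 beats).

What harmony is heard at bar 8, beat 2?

Beat 2 of bar 8 is beat (8−1)×7 + 2 = 51 overall.
Running totals: Bm7 ends at 2, Asus4 ends at 3, Bm7 ends at 7, Gm7 ends at 11, F#dim ends at 13, F# ends at 17, Bb6 ends at 23, Dbmaj7 ends at 27, G ends at 33, Db7 ends at 38, F6 ends at 42, Db7 ends at 44, Gsus4 ends at 46, C#6 ends at 50, G7 ends at 56.
Beat 51 falls within G7.

G7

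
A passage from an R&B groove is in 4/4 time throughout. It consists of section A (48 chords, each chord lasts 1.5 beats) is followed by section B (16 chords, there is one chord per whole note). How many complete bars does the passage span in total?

34 bars

A: 48 × 1.5 = 72 beats = 18 bars.
B: 16 × 4 = 64 beats = 16 bars.
Total: 18 + 16 = 34 bars.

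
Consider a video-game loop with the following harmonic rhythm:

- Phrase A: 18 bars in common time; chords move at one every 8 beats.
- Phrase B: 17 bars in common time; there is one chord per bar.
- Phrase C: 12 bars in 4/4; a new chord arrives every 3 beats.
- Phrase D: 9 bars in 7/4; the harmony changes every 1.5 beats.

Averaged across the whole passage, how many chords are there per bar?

A: 18 bars of 4 beats is 72 beats; at 8 beats each that's 9 chords.
B: 17 bars of 4 beats is 68 beats; at 4 beats each that's 17 chords.
C: 12 bars of 4 beats is 48 beats; at 3 beats each that's 16 chords.
D: 9 bars of 7 beats is 63 beats; at 1.5 beats each that's 42 chords.
Overall: 84 chords over 56 bars → 84/56 = 1.5 chords per bar.

1.5 chords per bar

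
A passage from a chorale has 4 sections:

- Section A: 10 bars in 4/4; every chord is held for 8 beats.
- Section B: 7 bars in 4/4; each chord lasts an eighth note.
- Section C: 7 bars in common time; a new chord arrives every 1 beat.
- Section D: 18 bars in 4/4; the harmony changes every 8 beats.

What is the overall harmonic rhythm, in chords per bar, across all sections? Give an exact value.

7/3 chords per bar

A: 10 × 4 = 40 beats ÷ 8 = 5 chords.
B: 7 × 4 = 28 beats ÷ 0.5 = 56 chords.
C: 7 × 4 = 28 beats ÷ 1 = 28 chords.
D: 18 × 4 = 72 beats ÷ 8 = 9 chords.
Overall: 98 chords over 42 bars → 98/42 = 7/3 chords per bar.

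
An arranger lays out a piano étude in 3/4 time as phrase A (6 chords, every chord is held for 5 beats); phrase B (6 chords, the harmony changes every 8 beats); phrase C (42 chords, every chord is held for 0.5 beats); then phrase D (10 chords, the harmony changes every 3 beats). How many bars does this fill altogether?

A: 6 × 5 = 30 beats = 10 bars.
B: 6 × 8 = 48 beats = 16 bars.
C: 42 × 0.5 = 21 beats = 7 bars.
D: 10 × 3 = 30 beats = 10 bars.
Total: 10 + 16 + 7 + 10 = 43 bars.

43 bars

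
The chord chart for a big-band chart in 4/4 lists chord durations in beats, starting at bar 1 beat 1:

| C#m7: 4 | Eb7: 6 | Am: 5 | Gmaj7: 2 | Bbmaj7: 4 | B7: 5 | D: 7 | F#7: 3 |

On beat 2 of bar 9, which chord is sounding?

F#7

Beat 2 of bar 9 is beat (9−1)×4 + 2 = 34 overall.
Running totals: C#m7 ends at 4, Eb7 ends at 10, Am ends at 15, Gmaj7 ends at 17, Bbmaj7 ends at 21, B7 ends at 26, D ends at 33, F#7 ends at 36.
Beat 34 falls within F#7.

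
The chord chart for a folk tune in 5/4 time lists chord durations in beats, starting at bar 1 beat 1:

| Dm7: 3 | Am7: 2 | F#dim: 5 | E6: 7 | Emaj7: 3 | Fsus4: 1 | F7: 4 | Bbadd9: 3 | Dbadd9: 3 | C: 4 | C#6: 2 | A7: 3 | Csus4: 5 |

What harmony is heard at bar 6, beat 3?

Bbadd9

Beat 3 of bar 6 is beat (6−1)×5 + 3 = 28 overall.
Running totals: Dm7 ends at 3, Am7 ends at 5, F#dim ends at 10, E6 ends at 17, Emaj7 ends at 20, Fsus4 ends at 21, F7 ends at 25, Bbadd9 ends at 28.
Beat 28 falls within Bbadd9.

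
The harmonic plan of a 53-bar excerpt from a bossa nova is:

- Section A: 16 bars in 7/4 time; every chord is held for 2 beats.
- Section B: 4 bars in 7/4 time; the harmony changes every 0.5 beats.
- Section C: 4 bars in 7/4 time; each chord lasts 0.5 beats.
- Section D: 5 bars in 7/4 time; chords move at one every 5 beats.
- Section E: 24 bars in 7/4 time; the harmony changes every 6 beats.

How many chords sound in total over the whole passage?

A has 112 beats and chords last 2 each, so 56 chords.
B has 28 beats and chords last 0.5 each, so 56 chords.
C has 28 beats and chords last 0.5 each, so 56 chords.
D has 35 beats and chords last 5 each, so 7 chords.
E has 168 beats and chords last 6 each, so 28 chords.
Total: 56 + 56 + 56 + 7 + 28 = 203.

203 chords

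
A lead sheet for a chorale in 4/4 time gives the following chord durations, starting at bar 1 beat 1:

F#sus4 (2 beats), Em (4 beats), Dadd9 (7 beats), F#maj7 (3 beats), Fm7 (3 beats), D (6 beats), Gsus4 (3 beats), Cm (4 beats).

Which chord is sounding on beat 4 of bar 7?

Gsus4

Beat 4 of bar 7 is beat (7−1)×4 + 4 = 28 overall.
Running totals: F#sus4 ends at 2, Em ends at 6, Dadd9 ends at 13, F#maj7 ends at 16, Fm7 ends at 19, D ends at 25, Gsus4 ends at 28.
Beat 28 falls within Gsus4.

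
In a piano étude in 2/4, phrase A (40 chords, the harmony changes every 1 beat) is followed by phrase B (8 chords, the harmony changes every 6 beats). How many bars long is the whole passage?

44 bars

A: 40 × 1 = 40 beats = 20 bars.
B: 8 × 6 = 48 beats = 24 bars.
Total: 20 + 24 = 44 bars.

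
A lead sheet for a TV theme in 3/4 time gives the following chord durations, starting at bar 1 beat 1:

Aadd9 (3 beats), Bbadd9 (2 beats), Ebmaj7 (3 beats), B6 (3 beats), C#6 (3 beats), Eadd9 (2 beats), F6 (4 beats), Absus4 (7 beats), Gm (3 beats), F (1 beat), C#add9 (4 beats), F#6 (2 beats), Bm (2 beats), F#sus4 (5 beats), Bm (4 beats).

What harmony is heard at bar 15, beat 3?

Beat 3 of bar 15 is beat (15−1)×3 + 3 = 45 overall.
Running totals: Aadd9 ends at 3, Bbadd9 ends at 5, Ebmaj7 ends at 8, B6 ends at 11, C#6 ends at 14, Eadd9 ends at 16, F6 ends at 20, Absus4 ends at 27, Gm ends at 30, F ends at 31, C#add9 ends at 35, F#6 ends at 37, Bm ends at 39, F#sus4 ends at 44, Bm ends at 48.
Beat 45 falls within Bm.

Bm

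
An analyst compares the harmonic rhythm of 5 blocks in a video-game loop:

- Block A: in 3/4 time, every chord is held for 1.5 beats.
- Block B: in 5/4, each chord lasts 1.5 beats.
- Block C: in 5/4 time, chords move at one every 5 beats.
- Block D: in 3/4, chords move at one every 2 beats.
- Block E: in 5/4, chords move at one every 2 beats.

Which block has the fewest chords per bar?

Block C

A: each chord is 1.5 beats in 3/4, so 2 per bar.
B: each chord is 1.5 beats in 5/4, so 10/3 per bar.
C: each chord is 5 beats in 5/4, so 1 per bar.
D: each chord is 2 beats in 3/4, so 1.5 per bar.
E: each chord is 2 beats in 5/4, so 2.5 per bar.
Slowest is C at 1 chords/bar.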